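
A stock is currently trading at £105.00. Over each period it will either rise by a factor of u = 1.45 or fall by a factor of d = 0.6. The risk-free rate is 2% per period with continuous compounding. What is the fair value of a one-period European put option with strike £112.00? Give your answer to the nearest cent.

Risk-neutral probability p = (e^0.02 − 0.6)/(1.45 − 0.6) = 0.4202/0.8500 = 0.4944
Terminal stock prices: S_u = 152.2, S_d = 63
Terminal payoffs (K − S): max(-40.25, 0) = 0, max(49, 0) = 49
Node 0 (S = 105): V_0 = e^(−0.02)·[0.4944·0.0000 + 0.5056·49.0000] = 24.2860

£24.29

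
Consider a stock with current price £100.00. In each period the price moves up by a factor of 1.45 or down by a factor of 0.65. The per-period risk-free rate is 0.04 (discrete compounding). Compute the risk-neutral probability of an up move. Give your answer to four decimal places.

p = 0.4875

Risk-neutral probability p = (1 + 0.04 − 0.65)/(1.45 − 0.65) = 0.3900/0.8000 = 0.4875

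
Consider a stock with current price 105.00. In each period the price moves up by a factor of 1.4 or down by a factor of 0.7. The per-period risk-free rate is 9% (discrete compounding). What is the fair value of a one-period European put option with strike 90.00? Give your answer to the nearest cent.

Risk-neutral probability p = (1 + 0.09 − 0.7)/(1.4 − 0.7) = 0.3900/0.7000 = 0.5571
Terminal stock prices: S_u = 147, S_d = 73.5
Terminal payoffs (K − S): max(-57, 0) = 0, max(16.5, 0) = 16.5
Node 0 (S = 105): V_0 = 1/1.09·[0.5571·0.0000 + 0.4429·16.5000] = 6.7038

6.70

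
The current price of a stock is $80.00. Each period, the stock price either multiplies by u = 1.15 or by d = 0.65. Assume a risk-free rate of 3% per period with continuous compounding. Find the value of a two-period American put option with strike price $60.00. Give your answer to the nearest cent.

Risk-neutral probability p = (e^0.03 − 0.65)/(1.15 − 0.65) = 0.3805/0.5000 = 0.7609
Terminal stock prices: S_uu = 105.8, S_ud = 59.8, S_dd = 33.8
Terminal payoffs (K − S): max(-45.8, 0) = 0, max(0.2, 0) = 0.2, max(26.2, 0) = 26.2
Node u (S = 92): continuation = e^(−0.03)·[0.7609·0.0000 + 0.2391·0.2000] = 0.0464; exercise value = 0.0000 ≤ continuation, so V_u = 0.0464
Node d (S = 52): continuation = e^(−0.03)·[0.7609·0.2000 + 0.2391·26.2000] = 6.2267; exercise value = 8.0000 > continuation, so V_d = 8.0000 (exercise)
Node 0 (S = 80): continuation = e^(−0.03)·[0.7609·0.0464 + 0.2391·8.0000] = 1.8905; exercise value = 0.0000 ≤ continuation, so V_0 = 1.8905

$1.89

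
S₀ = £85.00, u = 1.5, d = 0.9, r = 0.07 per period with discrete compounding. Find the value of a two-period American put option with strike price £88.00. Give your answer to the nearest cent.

Risk-neutral probability p = (1 + 0.07 − 0.9)/(1.5 − 0.9) = 0.1700/0.6000 = 0.2833
Terminal stock prices: S_uu = 191.2, S_ud = 114.8, S_dd = 68.85
Terminal payoffs (K − S): max(-103.2, 0) = 0, max(-26.75, 0) = 0, max(19.15, 0) = 19.15
Node u (S = 127.5): continuation = 1/1.07·[0.2833·0.0000 + 0.7167·0.0000] = 0.0000; exercise value = 0.0000 ≤ continuation, so V_u = 0.0000
Node d (S = 76.5): continuation = 1/1.07·[0.2833·0.0000 + 0.7167·19.1500] = 12.8263; exercise value = 11.5000 ≤ continuation, so V_d = 12.8263
Node 0 (S = 85): continuation = 1/1.07·[0.2833·0.0000 + 0.7167·12.8263] = 8.5908; exercise value = 3.0000 ≤ continuation, so V_0 = 8.5908

£8.59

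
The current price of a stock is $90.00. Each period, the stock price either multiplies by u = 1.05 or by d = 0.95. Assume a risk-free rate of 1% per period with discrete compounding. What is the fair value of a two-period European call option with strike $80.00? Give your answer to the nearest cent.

$11.58

Risk-neutral probability p = (1 + 0.01 − 0.95)/(1.05 − 0.95) = 0.0600/0.1000 = 0.6000
Terminal stock prices: S_uu = 99.23, S_ud = 89.77, S_dd = 81.22
Terminal payoffs (S − K): max(19.23, 0) = 19.23, max(9.775, 0) = 9.775, max(1.225, 0) = 1.225
Node u (S = 94.5): V_u = 1/1.01·[0.6000·19.2250 + 0.4000·9.7750] = 15.2921
Node d (S = 85.5): V_d = 1/1.01·[0.6000·9.7750 + 0.4000·1.2250] = 6.2921
Node 0 (S = 90): V_0 = 1/1.01·[0.6000·15.2921 + 0.4000·6.2921] = 11.5763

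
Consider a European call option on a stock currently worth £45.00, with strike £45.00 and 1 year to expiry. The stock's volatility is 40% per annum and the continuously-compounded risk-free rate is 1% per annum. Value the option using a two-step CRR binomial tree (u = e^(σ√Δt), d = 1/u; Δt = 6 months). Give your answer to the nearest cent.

CRR parameters: u = e^(σ√Δt) = e^(0.4·√0.5) = 1.3269, d = 1/u = 0.7536
Per-period rate: rΔt = 0.01·0.5 = 0.005, so R = e^0.005 = 1.0050
Risk-neutral probability p = (e^0.005 − 0.7536)/(1.3269 − 0.7536) = 0.2514/0.5733 = 0.4385
Terminal stock prices: S_uu = 79.23, S_ud = 45, S_dd = 25.56
Terminal payoffs (S − K): max(34.23, 0) = 34.23, max(0, 0) = 0, max(-19.44, 0) = 0
Node u (S = 59.71): V_u = e^(−0.005)·[0.4385·34.2294 + 0.5615·0.0000] = 14.9348
Node d (S = 33.91): V_d = e^(−0.005)·[0.4385·0.0000 + 0.5615·0.0000] = 0.0000
Node 0 (S = 45): V_0 = e^(−0.005)·[0.4385·14.9348 + 0.5615·0.0000] = 6.5163

£6.52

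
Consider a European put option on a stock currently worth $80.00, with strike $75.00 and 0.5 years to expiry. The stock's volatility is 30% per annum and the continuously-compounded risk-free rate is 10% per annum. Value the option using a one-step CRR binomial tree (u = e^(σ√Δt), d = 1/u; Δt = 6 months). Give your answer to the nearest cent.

$4.24

CRR parameters: u = e^(σ√Δt) = e^(0.3·√0.5) = 1.2363, d = 1/u = 0.8089
Per-period rate: rΔt = 0.1·0.5 = 0.05, so R = e^0.05 = 1.0513
Risk-neutral probability p = (e^0.05 − 0.8089)/(1.2363 − 0.8089) = 0.2424/0.4275 = 0.5671
Terminal stock prices: S_u = 98.9, S_d = 64.71
Terminal payoffs (K − S): max(-23.9, 0) = 0, max(10.29, 0) = 10.29
Node 0 (S = 80): V_0 = e^(−0.05)·[0.5671·0.0000 + 0.4329·10.2914] = 4.2378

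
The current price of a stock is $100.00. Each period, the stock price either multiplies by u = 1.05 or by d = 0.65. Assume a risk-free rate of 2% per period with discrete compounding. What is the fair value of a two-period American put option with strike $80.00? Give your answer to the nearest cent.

$1.89

Risk-neutral probability p = (1 + 0.02 − 0.65)/(1.05 − 0.65) = 0.3700/0.4000 = 0.9250
Terminal stock prices: S_uu = 110.2, S_ud = 68.25, S_dd = 42.25
Terminal payoffs (K − S): max(-30.25, 0) = 0, max(11.75, 0) = 11.75, max(37.75, 0) = 37.75
Node u (S = 105): continuation = 1/1.02·[0.9250·0.0000 + 0.0750·11.7500] = 0.8640; exercise value = 0.0000 ≤ continuation, so V_u = 0.8640
Node d (S = 65): continuation = 1/1.02·[0.9250·11.7500 + 0.0750·37.7500] = 13.4314; exercise value = 15.0000 > continuation, so V_d = 15.0000 (exercise)
Node 0 (S = 100): continuation = 1/1.02·[0.9250·0.8640 + 0.0750·15.0000] = 1.8864; exercise value = 0.0000 ≤ continuation, so V_0 = 1.8864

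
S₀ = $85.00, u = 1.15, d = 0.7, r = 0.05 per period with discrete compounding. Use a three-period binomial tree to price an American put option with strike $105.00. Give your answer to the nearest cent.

$20.00

Risk-neutral probability p = (1 + 0.05 − 0.7)/(1.15 − 0.7) = 0.3500/0.4500 = 0.7778
Terminal stock prices: S_uuu = 129.3, S_uud = 78.69, S_udd = 47.9, S_ddd = 29.15
Terminal payoffs (K − S): max(-24.27, 0) = 0, max(26.31, 0) = 26.31, max(57.1, 0) = 57.1, max(75.84, 0) = 75.84
Node uu (S = 112.4): continuation = 1/1.05·[0.7778·0.0000 + 0.2222·26.3113] = 5.5685; exercise value = 0.0000 ≤ continuation, so V_uu = 5.5685
Node ud (S = 68.42): continuation = 1/1.05·[0.7778·26.3113 + 0.2222·57.1025] = 31.5750; exercise value = 36.5750 > continuation, so V_ud = 36.5750 (exercise)
Node dd (S = 41.65): continuation = 1/1.05·[0.7778·57.1025 + 0.2222·75.8450] = 58.3500; exercise value = 63.3500 > continuation, so V_dd = 63.3500 (exercise)
Node u (S = 97.75): continuation = 1/1.05·[0.7778·5.5685 + 0.2222·36.5750] = 11.8656; exercise value = 7.2500 ≤ continuation, so V_u = 11.8656
Node d (S = 59.5): continuation = 1/1.05·[0.7778·36.5750 + 0.2222·63.3500] = 40.5000; exercise value = 45.5000 > continuation, so V_d = 45.5000 (exercise)
Node 0 (S = 85): continuation = 1/1.05·[0.7778·11.8656 + 0.2222·45.5000] = 18.4189; exercise value = 20.0000 > continuation, so V_0 = 20.0000 (exercise)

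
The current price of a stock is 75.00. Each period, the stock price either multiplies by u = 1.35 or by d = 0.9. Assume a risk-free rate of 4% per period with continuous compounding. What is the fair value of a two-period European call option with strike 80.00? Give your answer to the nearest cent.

Risk-neutral probability p = (e^0.04 − 0.9)/(1.35 − 0.9) = 0.1408/0.4500 = 0.3129
Terminal stock prices: S_uu = 136.7, S_ud = 91.12, S_dd = 60.75
Terminal payoffs (S − K): max(56.69, 0) = 56.69, max(11.12, 0) = 11.12, max(-19.25, 0) = 0
Node u (S = 101.2): V_u = e^(−0.04)·[0.3129·56.6875 + 0.6871·11.1250] = 24.3868
Node d (S = 67.5): V_d = e^(−0.04)·[0.3129·11.1250 + 0.6871·0.0000] = 3.3447
Node 0 (S = 75): V_0 = e^(−0.04)·[0.3129·24.3868 + 0.6871·3.3447] = 9.5397

9.54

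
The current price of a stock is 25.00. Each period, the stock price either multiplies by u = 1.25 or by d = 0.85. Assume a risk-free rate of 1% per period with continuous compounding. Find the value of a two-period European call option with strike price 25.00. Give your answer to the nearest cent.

2.94

Risk-neutral probability p = (e^0.01 − 0.85)/(1.25 − 0.85) = 0.1601/0.4000 = 0.4001
Terminal stock prices: S_uu = 39.06, S_ud = 26.56, S_dd = 18.06
Terminal payoffs (S − K): max(14.06, 0) = 14.06, max(1.562, 0) = 1.562, max(-6.938, 0) = 0
Node u (S = 31.25): V_u = e^(−0.01)·[0.4001·14.0625 + 0.5999·1.5625] = 6.4988
Node d (S = 21.25): V_d = e^(−0.01)·[0.4001·1.5625 + 0.5999·0.0000] = 0.6190
Node 0 (S = 25): V_0 = e^(−0.01)·[0.4001·6.4988 + 0.5999·0.6190] = 2.9421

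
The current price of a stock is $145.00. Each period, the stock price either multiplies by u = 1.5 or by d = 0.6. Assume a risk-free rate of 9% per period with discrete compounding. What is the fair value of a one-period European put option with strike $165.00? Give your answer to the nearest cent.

Risk-neutral probability p = (1 + 0.09 − 0.6)/(1.5 − 0.6) = 0.4900/0.9000 = 0.5444
Terminal stock prices: S_u = 217.5, S_d = 87
Terminal payoffs (K − S): max(-52.5, 0) = 0, max(78, 0) = 78
Node 0 (S = 145): V_0 = 1/1.09·[0.5444·0.0000 + 0.4556·78.0000] = 32.5994

$32.60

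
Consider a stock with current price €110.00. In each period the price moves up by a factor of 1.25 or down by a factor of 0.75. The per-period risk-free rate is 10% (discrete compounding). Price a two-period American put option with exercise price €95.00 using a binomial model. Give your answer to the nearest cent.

€3.41

Risk-neutral probability p = (1 + 0.1 − 0.75)/(1.25 − 0.75) = 0.3500/0.5000 = 0.7000
Terminal stock prices: S_uu = 171.9, S_ud = 103.1, S_dd = 61.88
Terminal payoffs (K − S): max(-76.88, 0) = 0, max(-8.125, 0) = 0, max(33.12, 0) = 33.12
Node u (S = 137.5): continuation = 1/1.1·[0.7000·0.0000 + 0.3000·0.0000] = 0.0000; exercise value = 0.0000 ≤ continuation, so V_u = 0.0000
Node d (S = 82.5): continuation = 1/1.1·[0.7000·0.0000 + 0.3000·33.1250] = 9.0341; exercise value = 12.5000 > continuation, so V_d = 12.5000 (exercise)
Node 0 (S = 110): continuation = 1/1.1·[0.7000·0.0000 + 0.3000·12.5000] = 3.4091; exercise value = 0.0000 ≤ continuation, so V_0 = 3.4091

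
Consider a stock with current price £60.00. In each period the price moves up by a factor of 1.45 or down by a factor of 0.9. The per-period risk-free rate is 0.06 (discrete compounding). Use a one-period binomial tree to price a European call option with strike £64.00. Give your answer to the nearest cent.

Risk-neutral probability p = (1 + 0.06 − 0.9)/(1.45 − 0.9) = 0.1600/0.5500 = 0.2909
Terminal stock prices: S_u = 87, S_d = 54
Terminal payoffs (S − K): max(23, 0) = 23, max(-10, 0) = 0
Node 0 (S = 60): V_0 = 1/1.06·[0.2909·23.0000 + 0.7091·0.0000] = 6.3122

£6.31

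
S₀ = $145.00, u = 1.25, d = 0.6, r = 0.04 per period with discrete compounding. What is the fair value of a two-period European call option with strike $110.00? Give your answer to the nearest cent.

Risk-neutral probability p = (1 + 0.04 − 0.6)/(1.25 − 0.6) = 0.4400/0.6500 = 0.6769
Terminal stock prices: S_uu = 226.6, S_ud = 108.8, S_dd = 52.2
Terminal payoffs (S − K): max(116.6, 0) = 116.6, max(-1.25, 0) = 0, max(-57.8, 0) = 0
Node u (S = 181.2): V_u = 1/1.04·[0.6769·116.5625 + 0.3231·0.0000] = 75.8691
Node d (S = 87): V_d = 1/1.04·[0.6769·0.0000 + 0.3231·0.0000] = 0.0000
Node 0 (S = 145): V_0 = 1/1.04·[0.6769·75.8691 + 0.3231·0.0000] = 49.3822

$49.38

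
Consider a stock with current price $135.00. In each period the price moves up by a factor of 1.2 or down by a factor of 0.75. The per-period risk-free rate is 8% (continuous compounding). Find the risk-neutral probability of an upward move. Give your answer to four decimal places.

p = 0.7406

Risk-neutral probability p = (e^0.08 − 0.75)/(1.2 − 0.75) = 0.3333/0.4500 = 0.7406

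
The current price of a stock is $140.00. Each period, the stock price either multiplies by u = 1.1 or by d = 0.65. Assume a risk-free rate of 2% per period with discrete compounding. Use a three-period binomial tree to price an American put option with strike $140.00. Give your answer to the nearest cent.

Risk-neutral probability p = (1 + 0.02 − 0.65)/(1.1 − 0.65) = 0.3700/0.4500 = 0.8222
Terminal stock prices: S_uuu = 186.3, S_uud = 110.1, S_udd = 65.07, S_ddd = 38.45
Terminal payoffs (K − S): max(-46.34, 0) = 0, max(29.89, 0) = 29.89, max(74.93, 0) = 74.93, max(101.6, 0) = 101.6
Node uu (S = 169.4): continuation = 1/1.02·[0.8222·0.0000 + 0.1778·29.8900] = 5.2096; exercise value = 0.0000 ≤ continuation, so V_uu = 5.2096
Node ud (S = 100.1): continuation = 1/1.02·[0.8222·29.8900 + 0.1778·74.9350] = 37.1549; exercise value = 39.9000 > continuation, so V_ud = 39.9000 (exercise)
Node dd (S = 59.15): continuation = 1/1.02·[0.8222·74.9350 + 0.1778·101.5525] = 78.1049; exercise value = 80.8500 > continuation, so V_dd = 80.8500 (exercise)
Node u (S = 154): continuation = 1/1.02·[0.8222·5.2096 + 0.1778·39.9000] = 11.1537; exercise value = 0.0000 ≤ continuation, so V_u = 11.1537
Node d (S = 91): continuation = 1/1.02·[0.8222·39.9000 + 0.1778·80.8500] = 46.2549; exercise value = 49.0000 > continuation, so V_d = 49.0000 (exercise)
Node 0 (S = 140): continuation = 1/1.02·[0.8222·11.1537 + 0.1778·49.0000] = 17.5313; exercise value = 0.0000 ≤ continuation, so V_0 = 17.5313

$17.53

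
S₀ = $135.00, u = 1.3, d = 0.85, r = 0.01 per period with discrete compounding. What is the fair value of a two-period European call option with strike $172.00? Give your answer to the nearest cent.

Risk-neutral probability p = (1 + 0.01 − 0.85)/(1.3 − 0.85) = 0.1600/0.4500 = 0.3556
Terminal stock prices: S_uu = 228.2, S_ud = 149.2, S_dd = 97.54
Terminal payoffs (S − K): max(56.15, 0) = 56.15, max(-22.83, 0) = 0, max(-74.46, 0) = 0
Node u (S = 175.5): V_u = 1/1.01·[0.3556·56.1500 + 0.6444·0.0000] = 19.7668
Node d (S = 114.8): V_d = 1/1.01·[0.3556·0.0000 + 0.6444·0.0000] = 0.0000
Node 0 (S = 135): V_0 = 1/1.01·[0.3556·19.7668 + 0.6444·0.0000] = 6.9586

$6.96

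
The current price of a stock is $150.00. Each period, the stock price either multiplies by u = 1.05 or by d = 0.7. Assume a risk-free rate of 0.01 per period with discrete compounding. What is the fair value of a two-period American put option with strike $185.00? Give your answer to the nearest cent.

$35.00

Risk-neutral probability p = (1 + 0.01 − 0.7)/(1.05 − 0.7) = 0.3100/0.3500 = 0.8857
Terminal stock prices: S_uu = 165.4, S_ud = 110.2, S_dd = 73.5
Terminal payoffs (K − S): max(19.62, 0) = 19.62, max(74.75, 0) = 74.75, max(111.5, 0) = 111.5
Node u (S = 157.5): continuation = 1/1.01·[0.8857·19.6250 + 0.1143·74.7500] = 25.6683; exercise value = 27.5000 > continuation, so V_u = 27.5000 (exercise)
Node d (S = 105): continuation = 1/1.01·[0.8857·74.7500 + 0.1143·111.5000] = 78.1683; exercise value = 80.0000 > continuation, so V_d = 80.0000 (exercise)
Node 0 (S = 150): continuation = 1/1.01·[0.8857·27.5000 + 0.1143·80.0000] = 33.1683; exercise value = 35.0000 > continuation, so V_0 = 35.0000 (exercise)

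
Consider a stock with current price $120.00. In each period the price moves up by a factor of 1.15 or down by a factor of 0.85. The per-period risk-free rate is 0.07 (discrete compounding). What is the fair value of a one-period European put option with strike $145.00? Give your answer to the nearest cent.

Risk-neutral probability p = (1 + 0.07 − 0.85)/(1.15 − 0.85) = 0.2200/0.3000 = 0.7333
Terminal stock prices: S_u = 138, S_d = 102
Terminal payoffs (K − S): max(7, 0) = 7, max(43, 0) = 43
Node 0 (S = 120): V_0 = 1/1.07·[0.7333·7.0000 + 0.2667·43.0000] = 15.5140

$15.51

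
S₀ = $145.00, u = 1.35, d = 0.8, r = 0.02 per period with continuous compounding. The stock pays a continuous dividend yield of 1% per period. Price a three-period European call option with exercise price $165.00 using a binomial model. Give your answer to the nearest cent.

$21.88

Per-period risk-free factor R = e^0.02 = 1.0202; dividend-adjusted growth = e^(0.02−0.01) = 1.0101.
Risk-neutral probability p = (1.0101 − 0.8)/(1.35 − 0.8) = 0.2101/0.5500 = 0.3819
Terminal stock prices: S_uuu = 356.8, S_uud = 211.4, S_udd = 125.3, S_ddd = 74.24
Terminal payoffs (S − K): max(191.8, 0) = 191.8, max(46.41, 0) = 46.41, max(-39.72, 0) = 0, max(-90.76, 0) = 0
Node uu (S = 264.3): V_uu = e^(−0.02)·[0.3819·191.7544 + 0.6181·46.4100] = 99.9003
Node ud (S = 156.6): V_ud = e^(−0.02)·[0.3819·46.4100 + 0.6181·0.0000] = 17.3734
Node dd (S = 92.8): V_dd = e^(−0.02)·[0.3819·0.0000 + 0.6181·0.0000] = 0.0000
Node u (S = 195.8): V_u = e^(−0.02)·[0.3819·99.9003 + 0.6181·17.3734] = 47.9231
Node d (S = 116): V_d = e^(−0.02)·[0.3819·17.3734 + 0.6181·0.0000] = 6.5037
Node 0 (S = 145): V_0 = e^(−0.02)·[0.3819·47.9231 + 0.6181·6.5037] = 21.8802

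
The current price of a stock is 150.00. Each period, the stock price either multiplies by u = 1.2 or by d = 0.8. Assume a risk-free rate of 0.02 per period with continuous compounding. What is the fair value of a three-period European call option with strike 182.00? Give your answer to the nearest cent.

12.13

Risk-neutral probability p = (e^0.02 − 0.8)/(1.2 − 0.8) = 0.2202/0.4000 = 0.5505
Terminal stock prices: S_uuu = 259.2, S_uud = 172.8, S_udd = 115.2, S_ddd = 76.8
Terminal payoffs (S − K): max(77.2, 0) = 77.2, max(-9.2, 0) = 0, max(-66.8, 0) = 0, max(-105.2, 0) = 0
Node uu (S = 216): V_uu = e^(−0.02)·[0.5505·77.2000 + 0.4495·0.0000] = 41.6573
Node ud (S = 144): V_ud = e^(−0.02)·[0.5505·0.0000 + 0.4495·0.0000] = 0.0000
Node dd (S = 96): V_dd = e^(−0.02)·[0.5505·0.0000 + 0.4495·0.0000] = 0.0000
Node u (S = 180): V_u = e^(−0.02)·[0.5505·41.6573 + 0.4495·0.0000] = 22.4784
Node d (S = 120): V_d = e^(−0.02)·[0.5505·0.0000 + 0.4495·0.0000] = 0.0000
Node 0 (S = 150): V_0 = e^(−0.02)·[0.5505·22.4784 + 0.4495·0.0000] = 12.1294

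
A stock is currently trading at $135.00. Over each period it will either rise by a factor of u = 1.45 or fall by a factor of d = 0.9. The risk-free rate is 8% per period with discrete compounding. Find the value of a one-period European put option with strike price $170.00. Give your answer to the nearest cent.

$30.21

Risk-neutral probability p = (1 + 0.08 − 0.9)/(1.45 − 0.9) = 0.1800/0.5500 = 0.3273
Terminal stock prices: S_u = 195.8, S_d = 121.5
Terminal payoffs (K − S): max(-25.75, 0) = 0, max(48.5, 0) = 48.5
Node 0 (S = 135): V_0 = 1/1.08·[0.3273·0.0000 + 0.6727·48.5000] = 30.2104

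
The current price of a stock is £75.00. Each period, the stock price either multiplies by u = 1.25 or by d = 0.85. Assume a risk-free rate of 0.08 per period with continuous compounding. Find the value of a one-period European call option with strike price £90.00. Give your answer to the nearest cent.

Risk-neutral probability p = (e^0.08 − 0.85)/(1.25 − 0.85) = 0.2333/0.4000 = 0.5832
Terminal stock prices: S_u = 93.75, S_d = 63.75
Terminal payoffs (S − K): max(3.75, 0) = 3.75, max(-26.25, 0) = 0
Node 0 (S = 75): V_0 = e^(−0.08)·[0.5832·3.7500 + 0.4168·0.0000] = 2.0189

£2.02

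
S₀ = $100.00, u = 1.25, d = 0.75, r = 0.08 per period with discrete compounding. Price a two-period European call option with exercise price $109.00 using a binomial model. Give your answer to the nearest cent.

Risk-neutral probability p = (1 + 0.08 − 0.75)/(1.25 − 0.75) = 0.3300/0.5000 = 0.6600
Terminal stock prices: S_uu = 156.2, S_ud = 93.75, S_dd = 56.25
Terminal payoffs (S − K): max(47.25, 0) = 47.25, max(-15.25, 0) = 0, max(-52.75, 0) = 0
Node u (S = 125): V_u = 1/1.08·[0.6600·47.2500 + 0.3400·0.0000] = 28.8750
Node d (S = 75): V_d = 1/1.08·[0.6600·0.0000 + 0.3400·0.0000] = 0.0000
Node 0 (S = 100): V_0 = 1/1.08·[0.6600·28.8750 + 0.3400·0.0000] = 17.6458

$17.65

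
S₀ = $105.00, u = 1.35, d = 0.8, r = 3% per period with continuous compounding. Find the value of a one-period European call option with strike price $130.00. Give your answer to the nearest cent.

$4.78

Risk-neutral probability p = (e^0.03 − 0.8)/(1.35 − 0.8) = 0.2305/0.5500 = 0.4190
Terminal stock prices: S_u = 141.8, S_d = 84
Terminal payoffs (S − K): max(11.75, 0) = 11.75, max(-46, 0) = 0
Node 0 (S = 105): V_0 = e^(−0.03)·[0.4190·11.7500 + 0.5810·0.0000] = 4.7778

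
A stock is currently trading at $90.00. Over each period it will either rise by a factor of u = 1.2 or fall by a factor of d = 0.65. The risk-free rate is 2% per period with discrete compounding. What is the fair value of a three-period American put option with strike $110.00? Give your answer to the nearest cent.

Risk-neutral probability p = (1 + 0.02 − 0.65)/(1.2 − 0.65) = 0.3700/0.5500 = 0.6727
Terminal stock prices: S_uuu = 155.5, S_uud = 84.24, S_udd = 45.63, S_ddd = 24.72
Terminal payoffs (K − S): max(-45.52, 0) = 0, max(25.76, 0) = 25.76, max(64.37, 0) = 64.37, max(85.28, 0) = 85.28
Node uu (S = 129.6): continuation = 1/1.02·[0.6727·0.0000 + 0.3273·25.7600] = 8.2652; exercise value = 0.0000 ≤ continuation, so V_uu = 8.2652
Node ud (S = 70.2): continuation = 1/1.02·[0.6727·25.7600 + 0.3273·64.3700] = 37.6431; exercise value = 39.8000 > continuation, so V_ud = 39.8000 (exercise)
Node dd (S = 38.03): continuation = 1/1.02·[0.6727·64.3700 + 0.3273·85.2837] = 69.8181; exercise value = 71.9750 > continuation, so V_dd = 71.9750 (exercise)
Node u (S = 108): continuation = 1/1.02·[0.6727·8.2652 + 0.3273·39.8000] = 18.2213; exercise value = 2.0000 ≤ continuation, so V_u = 18.2213
Node d (S = 58.5): continuation = 1/1.02·[0.6727·39.8000 + 0.3273·71.9750] = 49.3431; exercise value = 51.5000 > continuation, so V_d = 51.5000 (exercise)
Node 0 (S = 90): continuation = 1/1.02·[0.6727·18.2213 + 0.3273·51.5000] = 28.5417; exercise value = 20.0000 ≤ continuation, so V_0 = 28.5417

$28.54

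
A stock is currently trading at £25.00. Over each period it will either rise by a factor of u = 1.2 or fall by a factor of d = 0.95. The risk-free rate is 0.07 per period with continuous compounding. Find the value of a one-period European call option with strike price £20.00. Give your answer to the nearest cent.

£6.35

Risk-neutral probability p = (e^0.07 − 0.95)/(1.2 − 0.95) = 0.1225/0.2500 = 0.4900
Terminal stock prices: S_u = 30, S_d = 23.75
Terminal payoffs (S − K): max(10, 0) = 10, max(3.75, 0) = 3.75
Node 0 (S = 25): V_0 = e^(−0.07)·[0.4900·10.0000 + 0.5100·3.7500] = 6.3521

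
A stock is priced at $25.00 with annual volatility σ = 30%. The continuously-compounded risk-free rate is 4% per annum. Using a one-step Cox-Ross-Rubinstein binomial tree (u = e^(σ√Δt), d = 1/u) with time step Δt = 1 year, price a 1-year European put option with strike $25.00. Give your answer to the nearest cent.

$3.16

CRR parameters: u = e^(σ√Δt) = e^(0.3·√1) = 1.3499, d = 1/u = 0.7408
Per-period rate: rΔt = 0.04·1 = 0.04, so R = e^0.04 = 1.0408
Risk-neutral probability p = (e^0.04 − 0.7408)/(1.3499 − 0.7408) = 0.3000/0.6090 = 0.4926
Terminal stock prices: S_u = 33.75, S_d = 18.52
Terminal payoffs (K − S): max(-8.746, 0) = 0, max(6.48, 0) = 6.48
Node 0 (S = 25): V_0 = e^(−0.04)·[0.4926·0.0000 + 0.5074·6.4795] = 3.1590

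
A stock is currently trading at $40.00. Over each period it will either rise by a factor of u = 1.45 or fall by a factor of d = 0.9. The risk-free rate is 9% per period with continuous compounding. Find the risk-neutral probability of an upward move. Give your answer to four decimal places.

p = 0.3530

Risk-neutral probability p = (e^0.09 − 0.9)/(1.45 − 0.9) = 0.1942/0.5500 = 0.3530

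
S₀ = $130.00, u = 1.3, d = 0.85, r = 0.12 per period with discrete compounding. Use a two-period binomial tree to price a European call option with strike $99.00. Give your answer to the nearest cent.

Risk-neutral probability p = (1 + 0.12 − 0.85)/(1.3 − 0.85) = 0.2700/0.4500 = 0.6000
Terminal stock prices: S_uu = 219.7, S_ud = 143.7, S_dd = 93.92
Terminal payoffs (S − K): max(120.7, 0) = 120.7, max(44.65, 0) = 44.65, max(-5.075, 0) = 0
Node u (S = 169): V_u = 1/1.12·[0.6000·120.7000 + 0.4000·44.6500] = 80.6071
Node d (S = 110.5): V_d = 1/1.12·[0.6000·44.6500 + 0.4000·0.0000] = 23.9196
Node 0 (S = 130): V_0 = 1/1.12·[0.6000·80.6071 + 0.4000·23.9196] = 51.7251

$51.73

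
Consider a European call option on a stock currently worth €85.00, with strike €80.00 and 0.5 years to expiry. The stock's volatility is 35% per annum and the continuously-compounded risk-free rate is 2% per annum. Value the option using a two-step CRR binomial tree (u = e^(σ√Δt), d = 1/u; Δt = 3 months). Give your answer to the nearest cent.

CRR parameters: u = e^(σ√Δt) = e^(0.35·√0.25) = 1.1912, d = 1/u = 0.8395
Per-period rate: rΔt = 0.02·0.25 = 0.005, so R = e^0.005 = 1.0050
Risk-neutral probability p = (e^0.005 − 0.8395)/(1.1912 − 0.8395) = 0.1656/0.3518 = 0.4706
Terminal stock prices: S_uu = 120.6, S_ud = 85, S_dd = 59.9
Terminal payoffs (S − K): max(40.62, 0) = 40.62, max(5, 0) = 5, max(-20.1, 0) = 0
Node u (S = 101.3): V_u = e^(−0.005)·[0.4706·40.6207 + 0.5294·5.0000] = 21.6549
Node d (S = 71.35): V_d = e^(−0.005)·[0.4706·5.0000 + 0.5294·0.0000] = 2.3413
Node 0 (S = 85): V_0 = e^(−0.005)·[0.4706·21.6549 + 0.5294·2.3413] = 11.3735

€11.37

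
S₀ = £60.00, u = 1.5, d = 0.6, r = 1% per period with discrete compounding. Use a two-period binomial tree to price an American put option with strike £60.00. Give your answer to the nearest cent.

Risk-neutral probability p = (1 + 0.01 − 0.6)/(1.5 − 0.6) = 0.4100/0.9000 = 0.4556
Terminal stock prices: S_uu = 135, S_ud = 54, S_dd = 21.6
Terminal payoffs (K − S): max(-75, 0) = 0, max(6, 0) = 6, max(38.4, 0) = 38.4
Node u (S = 90): continuation = 1/1.01·[0.4556·0.0000 + 0.5444·6.0000] = 3.2343; exercise value = 0.0000 ≤ continuation, so V_u = 3.2343
Node d (S = 36): continuation = 1/1.01·[0.4556·6.0000 + 0.5444·38.4000] = 23.4059; exercise value = 24.0000 > continuation, so V_d = 24.0000 (exercise)
Node 0 (S = 60): continuation = 1/1.01·[0.4556·3.2343 + 0.5444·24.0000] = 14.3961; exercise value = 0.0000 ≤ continuation, so V_0 = 14.3961

£14.40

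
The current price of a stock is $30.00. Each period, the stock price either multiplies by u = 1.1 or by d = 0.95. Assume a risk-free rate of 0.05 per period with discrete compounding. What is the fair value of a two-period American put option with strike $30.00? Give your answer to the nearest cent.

Risk-neutral probability p = (1 + 0.05 − 0.95)/(1.1 − 0.95) = 0.1000/0.1500 = 0.6667
Terminal stock prices: S_uu = 36.3, S_ud = 31.35, S_dd = 27.07
Terminal payoffs (K − S): max(-6.3, 0) = 0, max(-1.35, 0) = 0, max(2.925, 0) = 2.925
Node u (S = 33): continuation = 1/1.05·[0.6667·0.0000 + 0.3333·0.0000] = 0.0000; exercise value = 0.0000 ≤ continuation, so V_u = 0.0000
Node d (S = 28.5): continuation = 1/1.05·[0.6667·0.0000 + 0.3333·2.9250] = 0.9286; exercise value = 1.5000 > continuation, so V_d = 1.5000 (exercise)
Node 0 (S = 30): continuation = 1/1.05·[0.6667·0.0000 + 0.3333·1.5000] = 0.4762; exercise value = 0.0000 ≤ continuation, so V_0 = 0.4762

$0.48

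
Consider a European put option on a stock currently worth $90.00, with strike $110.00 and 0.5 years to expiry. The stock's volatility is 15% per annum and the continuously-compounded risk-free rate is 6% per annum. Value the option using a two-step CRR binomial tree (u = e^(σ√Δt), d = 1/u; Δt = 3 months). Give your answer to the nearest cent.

CRR parameters: u = e^(σ√Δt) = e^(0.15·√0.25) = 1.0779, d = 1/u = 0.9277
Per-period rate: rΔt = 0.06·0.25 = 0.015, so R = e^0.015 = 1.0151
Risk-neutral probability p = (e^0.015 − 0.9277)/(1.0779 − 0.9277) = 0.0874/0.1501 = 0.5819
Terminal stock prices: S_uu = 104.6, S_ud = 90, S_dd = 77.46
Terminal payoffs (K − S): max(5.435, 0) = 5.435, max(20, 0) = 20, max(32.54, 0) = 32.54
Node u (S = 97.01): V_u = e^(−0.015)·[0.5819·5.4349 + 0.4181·20.0000] = 11.3527
Node d (S = 83.5): V_d = e^(−0.015)·[0.5819·20.0000 + 0.4181·32.5363] = 24.8654
Node 0 (S = 90): V_0 = e^(−0.015)·[0.5819·11.3527 + 0.4181·24.8654] = 16.7490

$16.75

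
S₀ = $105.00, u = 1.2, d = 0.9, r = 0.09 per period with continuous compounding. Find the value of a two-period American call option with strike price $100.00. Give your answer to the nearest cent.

Risk-neutral probability p = (e^0.09 − 0.9)/(1.2 − 0.9) = 0.1942/0.3000 = 0.6472
Terminal stock prices: S_uu = 151.2, S_ud = 113.4, S_dd = 85.05
Terminal payoffs (S − K): max(51.2, 0) = 51.2, max(13.4, 0) = 13.4, max(-14.95, 0) = 0
Node u (S = 126): continuation = e^(−0.09)·[0.6472·51.2000 + 0.3528·13.4000] = 34.6069; exercise value = 26.0000 ≤ continuation, so V_u = 34.6069
Node d (S = 94.5): continuation = e^(−0.09)·[0.6472·13.4000 + 0.3528·0.0000] = 7.9266; exercise value = 0.0000 ≤ continuation, so V_d = 7.9266
Node 0 (S = 105): continuation = e^(−0.09)·[0.6472·34.6069 + 0.3528·7.9266] = 23.0268; exercise value = 5.0000 ≤ continuation, so V_0 = 23.0268

$23.03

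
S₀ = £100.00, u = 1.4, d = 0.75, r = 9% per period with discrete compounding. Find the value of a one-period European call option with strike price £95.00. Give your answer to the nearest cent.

Risk-neutral probability p = (1 + 0.09 − 0.75)/(1.4 − 0.75) = 0.3400/0.6500 = 0.5231
Terminal stock prices: S_u = 140, S_d = 75
Terminal payoffs (S − K): max(45, 0) = 45, max(-20, 0) = 0
Node 0 (S = 100): V_0 = 1/1.09·[0.5231·45.0000 + 0.4769·0.0000] = 21.5949

£21.59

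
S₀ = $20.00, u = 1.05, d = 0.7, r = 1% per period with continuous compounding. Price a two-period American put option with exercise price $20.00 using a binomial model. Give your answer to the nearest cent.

Risk-neutral probability p = (e^0.01 − 0.7)/(1.05 − 0.7) = 0.3101/0.3500 = 0.8859
Terminal stock prices: S_uu = 22.05, S_ud = 14.7, S_dd = 9.8
Terminal payoffs (K − S): max(-2.05, 0) = 0, max(5.3, 0) = 5.3, max(10.2, 0) = 10.2
Node u (S = 21): continuation = e^(−0.01)·[0.8859·0.0000 + 0.1141·5.3000] = 0.5989; exercise value = 0.0000 ≤ continuation, so V_u = 0.5989
Node d (S = 14): continuation = e^(−0.01)·[0.8859·5.3000 + 0.1141·10.2000] = 5.8010; exercise value = 6.0000 > continuation, so V_d = 6.0000 (exercise)
Node 0 (S = 20): continuation = e^(−0.01)·[0.8859·0.5989 + 0.1141·6.0000] = 1.2033; exercise value = 0.0000 ≤ continuation, so V_0 = 1.2033

$1.20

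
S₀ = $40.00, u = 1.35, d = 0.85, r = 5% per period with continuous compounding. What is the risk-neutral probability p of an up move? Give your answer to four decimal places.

p = 0.4025

Risk-neutral probability p = (e^0.05 − 0.85)/(1.35 − 0.85) = 0.2013/0.5000 = 0.4025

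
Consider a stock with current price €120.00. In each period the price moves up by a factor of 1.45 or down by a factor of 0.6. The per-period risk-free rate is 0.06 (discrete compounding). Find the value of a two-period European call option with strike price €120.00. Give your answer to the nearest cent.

€34.48

Risk-neutral probability p = (1 + 0.06 − 0.6)/(1.45 − 0.6) = 0.4600/0.8500 = 0.5412
Terminal stock prices: S_uu = 252.3, S_ud = 104.4, S_dd = 43.2
Terminal payoffs (S − K): max(132.3, 0) = 132.3, max(-15.6, 0) = 0, max(-76.8, 0) = 0
Node u (S = 174): V_u = 1/1.06·[0.5412·132.3000 + 0.4588·0.0000] = 67.5450
Node d (S = 72): V_d = 1/1.06·[0.5412·0.0000 + 0.4588·0.0000] = 0.0000
Node 0 (S = 120): V_0 = 1/1.06·[0.5412·67.5450 + 0.4588·0.0000] = 34.4847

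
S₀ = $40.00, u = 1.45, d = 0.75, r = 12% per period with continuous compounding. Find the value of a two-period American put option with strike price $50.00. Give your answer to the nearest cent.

$10.00

Risk-neutral probability p = (e^0.12 − 0.75)/(1.45 − 0.75) = 0.3775/0.7000 = 0.5393
Terminal stock prices: S_uu = 84.1, S_ud = 43.5, S_dd = 22.5
Terminal payoffs (K − S): max(-34.1, 0) = 0, max(6.5, 0) = 6.5, max(27.5, 0) = 27.5
Node u (S = 58): continuation = e^(−0.12)·[0.5393·0.0000 + 0.4607·6.5000] = 2.6560; exercise value = 0.0000 ≤ continuation, so V_u = 2.6560
Node d (S = 30): continuation = e^(−0.12)·[0.5393·6.5000 + 0.4607·27.5000] = 14.3460; exercise value = 20.0000 > continuation, so V_d = 20.0000 (exercise)
Node 0 (S = 40): continuation = e^(−0.12)·[0.5393·2.6560 + 0.4607·20.0000] = 9.4428; exercise value = 10.0000 > continuation, so V_0 = 10.0000 (exercise)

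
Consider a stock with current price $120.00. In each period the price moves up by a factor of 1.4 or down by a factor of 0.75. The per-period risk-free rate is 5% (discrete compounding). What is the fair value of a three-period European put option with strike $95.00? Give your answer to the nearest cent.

Risk-neutral probability p = (1 + 0.05 − 0.75)/(1.4 − 0.75) = 0.3000/0.6500 = 0.4615
Terminal stock prices: S_uuu = 329.3, S_uud = 176.4, S_udd = 94.5, S_ddd = 50.62
Terminal payoffs (K − S): max(-234.3, 0) = 0, max(-81.4, 0) = 0, max(0.5, 0) = 0.5, max(44.38, 0) = 44.38
Node uu (S = 235.2): V_uu = 1/1.05·[0.4615·0.0000 + 0.5385·0.0000] = 0.0000
Node ud (S = 126): V_ud = 1/1.05·[0.4615·0.0000 + 0.5385·0.5000] = 0.2564
Node dd (S = 67.5): V_dd = 1/1.05·[0.4615·0.5000 + 0.5385·44.3750] = 22.9762
Node u (S = 168): V_u = 1/1.05·[0.4615·0.0000 + 0.5385·0.2564] = 0.1315
Node d (S = 90): V_d = 1/1.05·[0.4615·0.2564 + 0.5385·22.9762] = 11.8954
Node 0 (S = 120): V_0 = 1/1.05·[0.4615·0.1315 + 0.5385·11.8954] = 6.1580

$6.16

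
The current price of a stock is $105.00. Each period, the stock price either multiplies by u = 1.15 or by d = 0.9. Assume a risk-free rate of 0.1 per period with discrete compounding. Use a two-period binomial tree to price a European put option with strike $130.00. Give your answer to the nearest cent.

Risk-neutral probability p = (1 + 0.1 − 0.9)/(1.15 − 0.9) = 0.2000/0.2500 = 0.8000
Terminal stock prices: S_uu = 138.9, S_ud = 108.7, S_dd = 85.05
Terminal payoffs (K − S): max(-8.862, 0) = 0, max(21.33, 0) = 21.33, max(44.95, 0) = 44.95
Node u (S = 120.7): V_u = 1/1.1·[0.8000·0.0000 + 0.2000·21.3250] = 3.8773
Node d (S = 94.5): V_d = 1/1.1·[0.8000·21.3250 + 0.2000·44.9500] = 23.6818
Node 0 (S = 105): V_0 = 1/1.1·[0.8000·3.8773 + 0.2000·23.6818] = 7.1256

$7.13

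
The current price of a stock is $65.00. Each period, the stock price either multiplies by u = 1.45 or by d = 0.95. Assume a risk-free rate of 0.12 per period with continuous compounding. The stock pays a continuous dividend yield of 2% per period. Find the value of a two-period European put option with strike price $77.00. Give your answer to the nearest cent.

Per-period risk-free factor R = e^0.12 = 1.1275; dividend-adjusted growth = e^(0.12−0.02) = 1.1052.
Risk-neutral probability p = (1.1052 − 0.95)/(1.45 − 0.95) = 0.1552/0.5000 = 0.3103
Terminal stock prices: S_uu = 136.7, S_ud = 89.54, S_dd = 58.66
Terminal payoffs (K − S): max(-59.66, 0) = 0, max(-12.54, 0) = 0, max(18.34, 0) = 18.34
Node u (S = 94.25): V_u = e^(−0.12)·[0.3103·0.0000 + 0.6897·0.0000] = 0.0000
Node d (S = 61.75): V_d = e^(−0.12)·[0.3103·0.0000 + 0.6897·18.3375] = 11.2165
Node 0 (S = 65): V_0 = e^(−0.12)·[0.3103·0.0000 + 0.6897·11.2165] = 6.8608

$6.86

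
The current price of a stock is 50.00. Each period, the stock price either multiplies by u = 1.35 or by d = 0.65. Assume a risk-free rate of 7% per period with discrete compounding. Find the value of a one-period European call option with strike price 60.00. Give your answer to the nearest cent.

Risk-neutral probability p = (1 + 0.07 − 0.65)/(1.35 − 0.65) = 0.4200/0.7000 = 0.6000
Terminal stock prices: S_u = 67.5, S_d = 32.5
Terminal payoffs (S − K): max(7.5, 0) = 7.5, max(-27.5, 0) = 0
Node 0 (S = 50): V_0 = 1/1.07·[0.6000·7.5000 + 0.4000·0.0000] = 4.2056

4.21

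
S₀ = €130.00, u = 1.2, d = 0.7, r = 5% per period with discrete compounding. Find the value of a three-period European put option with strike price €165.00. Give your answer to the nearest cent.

Risk-neutral probability p = (1 + 0.05 − 0.7)/(1.2 − 0.7) = 0.3500/0.5000 = 0.7000
Terminal stock prices: S_uuu = 224.6, S_uud = 131, S_udd = 76.44, S_ddd = 44.59
Terminal payoffs (K − S): max(-59.64, 0) = 0, max(33.96, 0) = 33.96, max(88.56, 0) = 88.56, max(120.4, 0) = 120.4
Node uu (S = 187.2): V_uu = 1/1.05·[0.7000·0.0000 + 0.3000·33.9600] = 9.7029
Node ud (S = 109.2): V_ud = 1/1.05·[0.7000·33.9600 + 0.3000·88.5600] = 47.9429
Node dd (S = 63.7): V_dd = 1/1.05·[0.7000·88.5600 + 0.3000·120.4100] = 93.4429
Node u (S = 156): V_u = 1/1.05·[0.7000·9.7029 + 0.3000·47.9429] = 20.1665
Node d (S = 91): V_d = 1/1.05·[0.7000·47.9429 + 0.3000·93.4429] = 58.6599
Node 0 (S = 130): V_0 = 1/1.05·[0.7000·20.1665 + 0.3000·58.6599] = 30.2043

€30.20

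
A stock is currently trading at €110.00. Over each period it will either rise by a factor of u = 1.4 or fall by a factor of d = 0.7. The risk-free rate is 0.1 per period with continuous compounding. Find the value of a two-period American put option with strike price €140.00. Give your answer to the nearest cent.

Risk-neutral probability p = (e^0.1 − 0.7)/(1.4 − 0.7) = 0.4052/0.7000 = 0.5788
Terminal stock prices: S_uu = 215.6, S_ud = 107.8, S_dd = 53.9
Terminal payoffs (K − S): max(-75.6, 0) = 0, max(32.2, 0) = 32.2, max(86.1, 0) = 86.1
Node u (S = 154): continuation = e^(−0.1)·[0.5788·0.0000 + 0.4212·32.2000] = 12.2715; exercise value = 0.0000 ≤ continuation, so V_u = 12.2715
Node d (S = 77): continuation = e^(−0.1)·[0.5788·32.2000 + 0.4212·86.1000] = 49.6772; exercise value = 63.0000 > continuation, so V_d = 63.0000 (exercise)
Node 0 (S = 110): continuation = e^(−0.1)·[0.5788·12.2715 + 0.4212·63.0000] = 30.4365; exercise value = 30.0000 ≤ continuation, so V_0 = 30.4365

€30.44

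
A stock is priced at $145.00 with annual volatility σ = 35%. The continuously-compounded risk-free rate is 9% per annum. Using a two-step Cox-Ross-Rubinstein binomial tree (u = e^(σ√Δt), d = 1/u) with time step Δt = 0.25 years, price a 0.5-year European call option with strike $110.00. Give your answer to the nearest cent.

$41.56

CRR parameters: u = e^(σ√Δt) = e^(0.35·√0.25) = 1.1912, d = 1/u = 0.8395
Per-period rate: rΔt = 0.09·0.25 = 0.0225, so R = e^0.0225 = 1.0228
Risk-neutral probability p = (e^0.0225 − 0.8395)/(1.1912 − 0.8395) = 0.1833/0.3518 = 0.5210
Terminal stock prices: S_uu = 205.8, S_ud = 145, S_dd = 102.2
Terminal payoffs (S − K): max(95.76, 0) = 95.76, max(35, 0) = 35, max(-7.82, 0) = 0
Node u (S = 172.7): V_u = e^(−0.0225)·[0.5210·95.7648 + 0.4790·35.0000] = 65.1781
Node d (S = 121.7): V_d = e^(−0.0225)·[0.5210·35.0000 + 0.4790·0.0000] = 17.8308
Node 0 (S = 145): V_0 = e^(−0.0225)·[0.5210·65.1781 + 0.4790·17.8308] = 41.5553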